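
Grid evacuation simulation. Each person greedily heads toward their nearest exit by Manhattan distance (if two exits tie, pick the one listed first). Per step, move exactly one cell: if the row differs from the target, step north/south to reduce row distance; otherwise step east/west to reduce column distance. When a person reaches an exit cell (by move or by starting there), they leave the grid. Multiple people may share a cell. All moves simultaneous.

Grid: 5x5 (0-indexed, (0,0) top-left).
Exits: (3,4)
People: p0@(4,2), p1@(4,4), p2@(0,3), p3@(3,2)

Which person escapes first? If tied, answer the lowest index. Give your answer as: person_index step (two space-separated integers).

Step 1: p0:(4,2)->(3,2) | p1:(4,4)->(3,4)->EXIT | p2:(0,3)->(1,3) | p3:(3,2)->(3,3)
Step 2: p0:(3,2)->(3,3) | p1:escaped | p2:(1,3)->(2,3) | p3:(3,3)->(3,4)->EXIT
Step 3: p0:(3,3)->(3,4)->EXIT | p1:escaped | p2:(2,3)->(3,3) | p3:escaped
Step 4: p0:escaped | p1:escaped | p2:(3,3)->(3,4)->EXIT | p3:escaped
Exit steps: [3, 1, 4, 2]
First to escape: p1 at step 1

Answer: 1 1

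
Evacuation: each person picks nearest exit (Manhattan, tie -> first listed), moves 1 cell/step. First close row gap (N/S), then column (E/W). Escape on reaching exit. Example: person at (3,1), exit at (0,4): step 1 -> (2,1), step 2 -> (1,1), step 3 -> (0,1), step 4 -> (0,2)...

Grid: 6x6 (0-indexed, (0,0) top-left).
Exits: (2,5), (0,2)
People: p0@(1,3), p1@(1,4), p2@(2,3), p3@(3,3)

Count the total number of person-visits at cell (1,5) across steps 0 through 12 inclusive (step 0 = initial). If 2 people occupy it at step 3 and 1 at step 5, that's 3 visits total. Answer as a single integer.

Step 0: p0@(1,3) p1@(1,4) p2@(2,3) p3@(3,3) -> at (1,5): 0 [-], cum=0
Step 1: p0@(0,3) p1@(2,4) p2@(2,4) p3@(2,3) -> at (1,5): 0 [-], cum=0
Step 2: p0@ESC p1@ESC p2@ESC p3@(2,4) -> at (1,5): 0 [-], cum=0
Step 3: p0@ESC p1@ESC p2@ESC p3@ESC -> at (1,5): 0 [-], cum=0
Total visits = 0

Answer: 0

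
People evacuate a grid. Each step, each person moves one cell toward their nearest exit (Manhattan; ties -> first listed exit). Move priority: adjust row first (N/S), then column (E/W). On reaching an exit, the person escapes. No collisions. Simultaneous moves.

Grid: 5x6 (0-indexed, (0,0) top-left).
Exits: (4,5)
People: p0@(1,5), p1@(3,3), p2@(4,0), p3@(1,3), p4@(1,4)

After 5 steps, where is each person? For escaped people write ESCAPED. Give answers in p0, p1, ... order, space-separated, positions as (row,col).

Step 1: p0:(1,5)->(2,5) | p1:(3,3)->(4,3) | p2:(4,0)->(4,1) | p3:(1,3)->(2,3) | p4:(1,4)->(2,4)
Step 2: p0:(2,5)->(3,5) | p1:(4,3)->(4,4) | p2:(4,1)->(4,2) | p3:(2,3)->(3,3) | p4:(2,4)->(3,4)
Step 3: p0:(3,5)->(4,5)->EXIT | p1:(4,4)->(4,5)->EXIT | p2:(4,2)->(4,3) | p3:(3,3)->(4,3) | p4:(3,4)->(4,4)
Step 4: p0:escaped | p1:escaped | p2:(4,3)->(4,4) | p3:(4,3)->(4,4) | p4:(4,4)->(4,5)->EXIT
Step 5: p0:escaped | p1:escaped | p2:(4,4)->(4,5)->EXIT | p3:(4,4)->(4,5)->EXIT | p4:escaped

ESCAPED ESCAPED ESCAPED ESCAPED ESCAPED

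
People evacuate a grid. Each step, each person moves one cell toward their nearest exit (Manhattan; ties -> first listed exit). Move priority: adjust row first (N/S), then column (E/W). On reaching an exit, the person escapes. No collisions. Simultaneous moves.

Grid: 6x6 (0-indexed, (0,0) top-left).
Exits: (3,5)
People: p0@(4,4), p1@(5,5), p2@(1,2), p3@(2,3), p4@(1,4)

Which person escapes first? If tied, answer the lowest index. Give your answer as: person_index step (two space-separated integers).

Step 1: p0:(4,4)->(3,4) | p1:(5,5)->(4,5) | p2:(1,2)->(2,2) | p3:(2,3)->(3,3) | p4:(1,4)->(2,4)
Step 2: p0:(3,4)->(3,5)->EXIT | p1:(4,5)->(3,5)->EXIT | p2:(2,2)->(3,2) | p3:(3,3)->(3,4) | p4:(2,4)->(3,4)
Step 3: p0:escaped | p1:escaped | p2:(3,2)->(3,3) | p3:(3,4)->(3,5)->EXIT | p4:(3,4)->(3,5)->EXIT
Step 4: p0:escaped | p1:escaped | p2:(3,3)->(3,4) | p3:escaped | p4:escaped
Step 5: p0:escaped | p1:escaped | p2:(3,4)->(3,5)->EXIT | p3:escaped | p4:escaped
Exit steps: [2, 2, 5, 3, 3]
First to escape: p0 at step 2

Answer: 0 2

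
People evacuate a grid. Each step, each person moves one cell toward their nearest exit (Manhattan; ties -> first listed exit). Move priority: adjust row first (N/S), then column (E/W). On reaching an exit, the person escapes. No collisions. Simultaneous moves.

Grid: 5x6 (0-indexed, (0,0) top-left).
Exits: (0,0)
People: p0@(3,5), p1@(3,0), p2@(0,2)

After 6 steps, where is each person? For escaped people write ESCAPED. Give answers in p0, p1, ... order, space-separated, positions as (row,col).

Step 1: p0:(3,5)->(2,5) | p1:(3,0)->(2,0) | p2:(0,2)->(0,1)
Step 2: p0:(2,5)->(1,5) | p1:(2,0)->(1,0) | p2:(0,1)->(0,0)->EXIT
Step 3: p0:(1,5)->(0,5) | p1:(1,0)->(0,0)->EXIT | p2:escaped
Step 4: p0:(0,5)->(0,4) | p1:escaped | p2:escaped
Step 5: p0:(0,4)->(0,3) | p1:escaped | p2:escaped
Step 6: p0:(0,3)->(0,2) | p1:escaped | p2:escaped

(0,2) ESCAPED ESCAPED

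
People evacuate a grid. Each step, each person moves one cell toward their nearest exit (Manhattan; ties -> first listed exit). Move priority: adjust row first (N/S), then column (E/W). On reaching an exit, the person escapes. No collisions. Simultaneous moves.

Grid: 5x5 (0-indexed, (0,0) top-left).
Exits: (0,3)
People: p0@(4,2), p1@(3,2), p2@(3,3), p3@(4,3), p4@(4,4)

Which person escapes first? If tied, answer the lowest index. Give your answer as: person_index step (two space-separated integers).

Answer: 2 3

Derivation:
Step 1: p0:(4,2)->(3,2) | p1:(3,2)->(2,2) | p2:(3,3)->(2,3) | p3:(4,3)->(3,3) | p4:(4,4)->(3,4)
Step 2: p0:(3,2)->(2,2) | p1:(2,2)->(1,2) | p2:(2,3)->(1,3) | p3:(3,3)->(2,3) | p4:(3,4)->(2,4)
Step 3: p0:(2,2)->(1,2) | p1:(1,2)->(0,2) | p2:(1,3)->(0,3)->EXIT | p3:(2,3)->(1,3) | p4:(2,4)->(1,4)
Step 4: p0:(1,2)->(0,2) | p1:(0,2)->(0,3)->EXIT | p2:escaped | p3:(1,3)->(0,3)->EXIT | p4:(1,4)->(0,4)
Step 5: p0:(0,2)->(0,3)->EXIT | p1:escaped | p2:escaped | p3:escaped | p4:(0,4)->(0,3)->EXIT
Exit steps: [5, 4, 3, 4, 5]
First to escape: p2 at step 3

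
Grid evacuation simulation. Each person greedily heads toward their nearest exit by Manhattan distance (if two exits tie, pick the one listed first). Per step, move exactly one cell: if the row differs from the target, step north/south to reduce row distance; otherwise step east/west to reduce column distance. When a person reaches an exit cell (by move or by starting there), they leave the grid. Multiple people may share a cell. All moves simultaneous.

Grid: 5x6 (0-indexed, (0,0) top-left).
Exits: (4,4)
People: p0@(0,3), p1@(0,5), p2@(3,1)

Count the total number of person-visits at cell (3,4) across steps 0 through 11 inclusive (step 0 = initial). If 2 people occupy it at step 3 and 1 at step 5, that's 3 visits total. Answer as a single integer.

Step 0: p0@(0,3) p1@(0,5) p2@(3,1) -> at (3,4): 0 [-], cum=0
Step 1: p0@(1,3) p1@(1,5) p2@(4,1) -> at (3,4): 0 [-], cum=0
Step 2: p0@(2,3) p1@(2,5) p2@(4,2) -> at (3,4): 0 [-], cum=0
Step 3: p0@(3,3) p1@(3,5) p2@(4,3) -> at (3,4): 0 [-], cum=0
Step 4: p0@(4,3) p1@(4,5) p2@ESC -> at (3,4): 0 [-], cum=0
Step 5: p0@ESC p1@ESC p2@ESC -> at (3,4): 0 [-], cum=0
Total visits = 0

Answer: 0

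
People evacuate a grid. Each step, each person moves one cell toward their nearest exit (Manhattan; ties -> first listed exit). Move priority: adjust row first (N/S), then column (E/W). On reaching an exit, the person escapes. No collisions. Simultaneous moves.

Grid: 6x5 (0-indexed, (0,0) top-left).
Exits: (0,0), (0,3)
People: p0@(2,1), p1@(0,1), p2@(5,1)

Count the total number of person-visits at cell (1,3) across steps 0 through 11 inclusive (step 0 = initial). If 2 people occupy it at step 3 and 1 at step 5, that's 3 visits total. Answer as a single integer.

Answer: 0

Derivation:
Step 0: p0@(2,1) p1@(0,1) p2@(5,1) -> at (1,3): 0 [-], cum=0
Step 1: p0@(1,1) p1@ESC p2@(4,1) -> at (1,3): 0 [-], cum=0
Step 2: p0@(0,1) p1@ESC p2@(3,1) -> at (1,3): 0 [-], cum=0
Step 3: p0@ESC p1@ESC p2@(2,1) -> at (1,3): 0 [-], cum=0
Step 4: p0@ESC p1@ESC p2@(1,1) -> at (1,3): 0 [-], cum=0
Step 5: p0@ESC p1@ESC p2@(0,1) -> at (1,3): 0 [-], cum=0
Step 6: p0@ESC p1@ESC p2@ESC -> at (1,3): 0 [-], cum=0
Total visits = 0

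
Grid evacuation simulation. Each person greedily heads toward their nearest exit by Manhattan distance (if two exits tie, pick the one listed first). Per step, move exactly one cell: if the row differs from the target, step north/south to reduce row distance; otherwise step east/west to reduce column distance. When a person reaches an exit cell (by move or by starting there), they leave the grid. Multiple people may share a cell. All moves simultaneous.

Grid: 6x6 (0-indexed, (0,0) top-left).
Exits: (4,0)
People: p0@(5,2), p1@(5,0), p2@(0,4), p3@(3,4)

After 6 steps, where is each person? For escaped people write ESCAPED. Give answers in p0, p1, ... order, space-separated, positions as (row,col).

Step 1: p0:(5,2)->(4,2) | p1:(5,0)->(4,0)->EXIT | p2:(0,4)->(1,4) | p3:(3,4)->(4,4)
Step 2: p0:(4,2)->(4,1) | p1:escaped | p2:(1,4)->(2,4) | p3:(4,4)->(4,3)
Step 3: p0:(4,1)->(4,0)->EXIT | p1:escaped | p2:(2,4)->(3,4) | p3:(4,3)->(4,2)
Step 4: p0:escaped | p1:escaped | p2:(3,4)->(4,4) | p3:(4,2)->(4,1)
Step 5: p0:escaped | p1:escaped | p2:(4,4)->(4,3) | p3:(4,1)->(4,0)->EXIT
Step 6: p0:escaped | p1:escaped | p2:(4,3)->(4,2) | p3:escaped

ESCAPED ESCAPED (4,2) ESCAPED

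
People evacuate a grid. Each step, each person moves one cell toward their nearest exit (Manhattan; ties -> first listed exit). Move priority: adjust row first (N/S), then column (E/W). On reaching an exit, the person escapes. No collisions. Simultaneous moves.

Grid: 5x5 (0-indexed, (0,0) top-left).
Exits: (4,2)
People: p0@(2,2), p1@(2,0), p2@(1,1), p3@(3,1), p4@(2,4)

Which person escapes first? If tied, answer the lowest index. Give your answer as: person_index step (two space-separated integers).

Answer: 0 2

Derivation:
Step 1: p0:(2,2)->(3,2) | p1:(2,0)->(3,0) | p2:(1,1)->(2,1) | p3:(3,1)->(4,1) | p4:(2,4)->(3,4)
Step 2: p0:(3,2)->(4,2)->EXIT | p1:(3,0)->(4,0) | p2:(2,1)->(3,1) | p3:(4,1)->(4,2)->EXIT | p4:(3,4)->(4,4)
Step 3: p0:escaped | p1:(4,0)->(4,1) | p2:(3,1)->(4,1) | p3:escaped | p4:(4,4)->(4,3)
Step 4: p0:escaped | p1:(4,1)->(4,2)->EXIT | p2:(4,1)->(4,2)->EXIT | p3:escaped | p4:(4,3)->(4,2)->EXIT
Exit steps: [2, 4, 4, 2, 4]
First to escape: p0 at step 2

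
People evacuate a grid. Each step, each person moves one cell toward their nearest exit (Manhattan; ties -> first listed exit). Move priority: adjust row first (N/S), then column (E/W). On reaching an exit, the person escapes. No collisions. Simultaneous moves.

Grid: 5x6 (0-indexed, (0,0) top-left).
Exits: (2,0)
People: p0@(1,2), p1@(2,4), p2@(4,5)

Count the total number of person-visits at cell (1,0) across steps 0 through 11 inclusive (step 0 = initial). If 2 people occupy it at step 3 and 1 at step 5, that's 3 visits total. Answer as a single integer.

Step 0: p0@(1,2) p1@(2,4) p2@(4,5) -> at (1,0): 0 [-], cum=0
Step 1: p0@(2,2) p1@(2,3) p2@(3,5) -> at (1,0): 0 [-], cum=0
Step 2: p0@(2,1) p1@(2,2) p2@(2,5) -> at (1,0): 0 [-], cum=0
Step 3: p0@ESC p1@(2,1) p2@(2,4) -> at (1,0): 0 [-], cum=0
Step 4: p0@ESC p1@ESC p2@(2,3) -> at (1,0): 0 [-], cum=0
Step 5: p0@ESC p1@ESC p2@(2,2) -> at (1,0): 0 [-], cum=0
Step 6: p0@ESC p1@ESC p2@(2,1) -> at (1,0): 0 [-], cum=0
Step 7: p0@ESC p1@ESC p2@ESC -> at (1,0): 0 [-], cum=0
Total visits = 0

Answer: 0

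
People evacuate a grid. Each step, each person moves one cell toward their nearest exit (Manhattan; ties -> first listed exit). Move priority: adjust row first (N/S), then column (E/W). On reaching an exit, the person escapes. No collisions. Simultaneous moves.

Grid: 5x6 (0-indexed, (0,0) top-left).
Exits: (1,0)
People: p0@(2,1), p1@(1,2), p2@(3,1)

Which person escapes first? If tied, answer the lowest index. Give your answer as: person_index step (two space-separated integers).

Answer: 0 2

Derivation:
Step 1: p0:(2,1)->(1,1) | p1:(1,2)->(1,1) | p2:(3,1)->(2,1)
Step 2: p0:(1,1)->(1,0)->EXIT | p1:(1,1)->(1,0)->EXIT | p2:(2,1)->(1,1)
Step 3: p0:escaped | p1:escaped | p2:(1,1)->(1,0)->EXIT
Exit steps: [2, 2, 3]
First to escape: p0 at step 2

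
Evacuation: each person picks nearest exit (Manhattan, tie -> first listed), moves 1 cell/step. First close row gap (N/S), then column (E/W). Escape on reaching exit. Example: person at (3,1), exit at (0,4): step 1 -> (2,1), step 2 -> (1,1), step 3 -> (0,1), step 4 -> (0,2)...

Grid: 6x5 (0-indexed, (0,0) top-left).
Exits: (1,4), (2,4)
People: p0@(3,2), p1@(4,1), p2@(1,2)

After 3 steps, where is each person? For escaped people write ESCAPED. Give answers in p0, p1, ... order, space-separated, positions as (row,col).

Step 1: p0:(3,2)->(2,2) | p1:(4,1)->(3,1) | p2:(1,2)->(1,3)
Step 2: p0:(2,2)->(2,3) | p1:(3,1)->(2,1) | p2:(1,3)->(1,4)->EXIT
Step 3: p0:(2,3)->(2,4)->EXIT | p1:(2,1)->(2,2) | p2:escaped

ESCAPED (2,2) ESCAPED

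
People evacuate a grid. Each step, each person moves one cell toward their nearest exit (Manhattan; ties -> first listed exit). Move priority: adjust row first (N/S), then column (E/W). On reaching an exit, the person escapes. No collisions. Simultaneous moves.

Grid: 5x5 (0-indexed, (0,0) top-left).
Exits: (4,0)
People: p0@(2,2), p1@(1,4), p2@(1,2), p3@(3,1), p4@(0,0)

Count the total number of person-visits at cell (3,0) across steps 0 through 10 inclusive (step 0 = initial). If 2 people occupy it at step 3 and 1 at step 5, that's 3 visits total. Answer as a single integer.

Answer: 1

Derivation:
Step 0: p0@(2,2) p1@(1,4) p2@(1,2) p3@(3,1) p4@(0,0) -> at (3,0): 0 [-], cum=0
Step 1: p0@(3,2) p1@(2,4) p2@(2,2) p3@(4,1) p4@(1,0) -> at (3,0): 0 [-], cum=0
Step 2: p0@(4,2) p1@(3,4) p2@(3,2) p3@ESC p4@(2,0) -> at (3,0): 0 [-], cum=0
Step 3: p0@(4,1) p1@(4,4) p2@(4,2) p3@ESC p4@(3,0) -> at (3,0): 1 [p4], cum=1
Step 4: p0@ESC p1@(4,3) p2@(4,1) p3@ESC p4@ESC -> at (3,0): 0 [-], cum=1
Step 5: p0@ESC p1@(4,2) p2@ESC p3@ESC p4@ESC -> at (3,0): 0 [-], cum=1
Step 6: p0@ESC p1@(4,1) p2@ESC p3@ESC p4@ESC -> at (3,0): 0 [-], cum=1
Step 7: p0@ESC p1@ESC p2@ESC p3@ESC p4@ESC -> at (3,0): 0 [-], cum=1
Total visits = 1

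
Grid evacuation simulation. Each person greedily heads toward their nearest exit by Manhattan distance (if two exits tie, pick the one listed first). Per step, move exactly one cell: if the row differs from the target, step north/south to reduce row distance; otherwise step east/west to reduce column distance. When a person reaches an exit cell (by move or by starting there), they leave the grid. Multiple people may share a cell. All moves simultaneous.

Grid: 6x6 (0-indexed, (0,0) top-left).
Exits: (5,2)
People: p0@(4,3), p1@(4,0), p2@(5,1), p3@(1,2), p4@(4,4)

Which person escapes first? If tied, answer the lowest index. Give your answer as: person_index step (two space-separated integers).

Answer: 2 1

Derivation:
Step 1: p0:(4,3)->(5,3) | p1:(4,0)->(5,0) | p2:(5,1)->(5,2)->EXIT | p3:(1,2)->(2,2) | p4:(4,4)->(5,4)
Step 2: p0:(5,3)->(5,2)->EXIT | p1:(5,0)->(5,1) | p2:escaped | p3:(2,2)->(3,2) | p4:(5,4)->(5,3)
Step 3: p0:escaped | p1:(5,1)->(5,2)->EXIT | p2:escaped | p3:(3,2)->(4,2) | p4:(5,3)->(5,2)->EXIT
Step 4: p0:escaped | p1:escaped | p2:escaped | p3:(4,2)->(5,2)->EXIT | p4:escaped
Exit steps: [2, 3, 1, 4, 3]
First to escape: p2 at step 1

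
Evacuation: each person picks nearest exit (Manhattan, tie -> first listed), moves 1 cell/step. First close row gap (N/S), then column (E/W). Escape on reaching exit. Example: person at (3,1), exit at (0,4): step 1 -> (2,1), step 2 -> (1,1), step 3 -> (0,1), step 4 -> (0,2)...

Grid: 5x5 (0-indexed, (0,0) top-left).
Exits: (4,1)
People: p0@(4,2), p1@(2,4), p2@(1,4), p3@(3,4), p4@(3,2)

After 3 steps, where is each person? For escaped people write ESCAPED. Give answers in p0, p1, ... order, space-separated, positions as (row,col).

Step 1: p0:(4,2)->(4,1)->EXIT | p1:(2,4)->(3,4) | p2:(1,4)->(2,4) | p3:(3,4)->(4,4) | p4:(3,2)->(4,2)
Step 2: p0:escaped | p1:(3,4)->(4,4) | p2:(2,4)->(3,4) | p3:(4,4)->(4,3) | p4:(4,2)->(4,1)->EXIT
Step 3: p0:escaped | p1:(4,4)->(4,3) | p2:(3,4)->(4,4) | p3:(4,3)->(4,2) | p4:escaped

ESCAPED (4,3) (4,4) (4,2) ESCAPED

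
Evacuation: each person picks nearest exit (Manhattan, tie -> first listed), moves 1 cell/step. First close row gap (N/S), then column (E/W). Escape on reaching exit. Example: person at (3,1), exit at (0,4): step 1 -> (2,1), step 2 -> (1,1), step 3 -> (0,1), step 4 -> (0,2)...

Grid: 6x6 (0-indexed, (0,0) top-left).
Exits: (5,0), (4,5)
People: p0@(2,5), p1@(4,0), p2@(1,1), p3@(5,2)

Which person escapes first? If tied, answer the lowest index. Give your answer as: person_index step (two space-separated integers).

Step 1: p0:(2,5)->(3,5) | p1:(4,0)->(5,0)->EXIT | p2:(1,1)->(2,1) | p3:(5,2)->(5,1)
Step 2: p0:(3,5)->(4,5)->EXIT | p1:escaped | p2:(2,1)->(3,1) | p3:(5,1)->(5,0)->EXIT
Step 3: p0:escaped | p1:escaped | p2:(3,1)->(4,1) | p3:escaped
Step 4: p0:escaped | p1:escaped | p2:(4,1)->(5,1) | p3:escaped
Step 5: p0:escaped | p1:escaped | p2:(5,1)->(5,0)->EXIT | p3:escaped
Exit steps: [2, 1, 5, 2]
First to escape: p1 at step 1

Answer: 1 1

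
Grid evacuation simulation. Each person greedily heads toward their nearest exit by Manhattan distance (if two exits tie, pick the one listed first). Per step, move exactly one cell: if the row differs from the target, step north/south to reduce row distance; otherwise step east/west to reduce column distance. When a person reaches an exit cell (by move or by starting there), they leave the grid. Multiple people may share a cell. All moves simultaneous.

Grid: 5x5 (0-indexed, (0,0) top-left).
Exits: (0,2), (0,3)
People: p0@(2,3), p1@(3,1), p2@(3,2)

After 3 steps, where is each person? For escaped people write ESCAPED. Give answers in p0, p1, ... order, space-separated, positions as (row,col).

Step 1: p0:(2,3)->(1,3) | p1:(3,1)->(2,1) | p2:(3,2)->(2,2)
Step 2: p0:(1,3)->(0,3)->EXIT | p1:(2,1)->(1,1) | p2:(2,2)->(1,2)
Step 3: p0:escaped | p1:(1,1)->(0,1) | p2:(1,2)->(0,2)->EXIT

ESCAPED (0,1) ESCAPED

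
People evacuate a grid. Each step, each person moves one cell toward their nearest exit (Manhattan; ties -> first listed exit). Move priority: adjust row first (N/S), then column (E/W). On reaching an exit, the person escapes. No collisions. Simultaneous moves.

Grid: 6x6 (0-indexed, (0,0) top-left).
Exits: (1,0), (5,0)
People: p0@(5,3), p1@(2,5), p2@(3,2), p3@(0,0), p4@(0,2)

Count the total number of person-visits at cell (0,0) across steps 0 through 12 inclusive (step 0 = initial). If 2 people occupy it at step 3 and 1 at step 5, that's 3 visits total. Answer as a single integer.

Answer: 1

Derivation:
Step 0: p0@(5,3) p1@(2,5) p2@(3,2) p3@(0,0) p4@(0,2) -> at (0,0): 1 [p3], cum=1
Step 1: p0@(5,2) p1@(1,5) p2@(2,2) p3@ESC p4@(1,2) -> at (0,0): 0 [-], cum=1
Step 2: p0@(5,1) p1@(1,4) p2@(1,2) p3@ESC p4@(1,1) -> at (0,0): 0 [-], cum=1
Step 3: p0@ESC p1@(1,3) p2@(1,1) p3@ESC p4@ESC -> at (0,0): 0 [-], cum=1
Step 4: p0@ESC p1@(1,2) p2@ESC p3@ESC p4@ESC -> at (0,0): 0 [-], cum=1
Step 5: p0@ESC p1@(1,1) p2@ESC p3@ESC p4@ESC -> at (0,0): 0 [-], cum=1
Step 6: p0@ESC p1@ESC p2@ESC p3@ESC p4@ESC -> at (0,0): 0 [-], cum=1
Total visits = 1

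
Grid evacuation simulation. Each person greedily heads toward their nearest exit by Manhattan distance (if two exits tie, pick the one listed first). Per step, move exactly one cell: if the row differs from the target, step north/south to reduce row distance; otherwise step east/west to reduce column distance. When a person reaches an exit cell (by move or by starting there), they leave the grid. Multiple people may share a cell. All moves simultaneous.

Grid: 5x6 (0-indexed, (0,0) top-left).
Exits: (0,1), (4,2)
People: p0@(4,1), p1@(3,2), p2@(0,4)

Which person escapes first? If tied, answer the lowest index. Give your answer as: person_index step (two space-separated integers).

Answer: 0 1

Derivation:
Step 1: p0:(4,1)->(4,2)->EXIT | p1:(3,2)->(4,2)->EXIT | p2:(0,4)->(0,3)
Step 2: p0:escaped | p1:escaped | p2:(0,3)->(0,2)
Step 3: p0:escaped | p1:escaped | p2:(0,2)->(0,1)->EXIT
Exit steps: [1, 1, 3]
First to escape: p0 at step 1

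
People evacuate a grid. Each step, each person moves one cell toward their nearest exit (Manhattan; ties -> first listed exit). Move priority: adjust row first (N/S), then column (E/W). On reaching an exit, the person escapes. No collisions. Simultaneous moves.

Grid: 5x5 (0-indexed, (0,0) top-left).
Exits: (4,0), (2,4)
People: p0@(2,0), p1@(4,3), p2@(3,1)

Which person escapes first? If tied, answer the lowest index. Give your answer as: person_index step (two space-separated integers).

Answer: 0 2

Derivation:
Step 1: p0:(2,0)->(3,0) | p1:(4,3)->(4,2) | p2:(3,1)->(4,1)
Step 2: p0:(3,0)->(4,0)->EXIT | p1:(4,2)->(4,1) | p2:(4,1)->(4,0)->EXIT
Step 3: p0:escaped | p1:(4,1)->(4,0)->EXIT | p2:escaped
Exit steps: [2, 3, 2]
First to escape: p0 at step 2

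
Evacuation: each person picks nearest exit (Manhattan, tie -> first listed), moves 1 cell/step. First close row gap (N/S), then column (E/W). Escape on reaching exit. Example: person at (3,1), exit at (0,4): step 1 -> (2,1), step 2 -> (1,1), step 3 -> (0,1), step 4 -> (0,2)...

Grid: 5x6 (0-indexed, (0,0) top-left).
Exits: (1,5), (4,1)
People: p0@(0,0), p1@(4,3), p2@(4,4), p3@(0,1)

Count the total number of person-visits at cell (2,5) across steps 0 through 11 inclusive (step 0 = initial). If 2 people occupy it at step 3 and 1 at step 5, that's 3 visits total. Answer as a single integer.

Answer: 0

Derivation:
Step 0: p0@(0,0) p1@(4,3) p2@(4,4) p3@(0,1) -> at (2,5): 0 [-], cum=0
Step 1: p0@(1,0) p1@(4,2) p2@(4,3) p3@(1,1) -> at (2,5): 0 [-], cum=0
Step 2: p0@(2,0) p1@ESC p2@(4,2) p3@(2,1) -> at (2,5): 0 [-], cum=0
Step 3: p0@(3,0) p1@ESC p2@ESC p3@(3,1) -> at (2,5): 0 [-], cum=0
Step 4: p0@(4,0) p1@ESC p2@ESC p3@ESC -> at (2,5): 0 [-], cum=0
Step 5: p0@ESC p1@ESC p2@ESC p3@ESC -> at (2,5): 0 [-], cum=0
Total visits = 0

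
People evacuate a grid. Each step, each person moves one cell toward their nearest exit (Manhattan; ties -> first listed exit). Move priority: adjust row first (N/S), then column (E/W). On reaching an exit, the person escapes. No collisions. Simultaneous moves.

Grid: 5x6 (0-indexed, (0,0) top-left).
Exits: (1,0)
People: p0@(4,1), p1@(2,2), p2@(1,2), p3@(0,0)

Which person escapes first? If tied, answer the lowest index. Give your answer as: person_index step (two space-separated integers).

Step 1: p0:(4,1)->(3,1) | p1:(2,2)->(1,2) | p2:(1,2)->(1,1) | p3:(0,0)->(1,0)->EXIT
Step 2: p0:(3,1)->(2,1) | p1:(1,2)->(1,1) | p2:(1,1)->(1,0)->EXIT | p3:escaped
Step 3: p0:(2,1)->(1,1) | p1:(1,1)->(1,0)->EXIT | p2:escaped | p3:escaped
Step 4: p0:(1,1)->(1,0)->EXIT | p1:escaped | p2:escaped | p3:escaped
Exit steps: [4, 3, 2, 1]
First to escape: p3 at step 1

Answer: 3 1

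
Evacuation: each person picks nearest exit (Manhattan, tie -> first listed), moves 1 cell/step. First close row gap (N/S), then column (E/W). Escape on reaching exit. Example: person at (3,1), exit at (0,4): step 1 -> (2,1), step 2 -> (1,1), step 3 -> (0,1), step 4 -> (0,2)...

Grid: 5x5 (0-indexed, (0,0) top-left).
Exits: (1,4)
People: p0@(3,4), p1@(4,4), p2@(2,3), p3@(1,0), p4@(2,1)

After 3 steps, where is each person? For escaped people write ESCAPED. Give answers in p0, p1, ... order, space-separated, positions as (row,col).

Step 1: p0:(3,4)->(2,4) | p1:(4,4)->(3,4) | p2:(2,3)->(1,3) | p3:(1,0)->(1,1) | p4:(2,1)->(1,1)
Step 2: p0:(2,4)->(1,4)->EXIT | p1:(3,4)->(2,4) | p2:(1,3)->(1,4)->EXIT | p3:(1,1)->(1,2) | p4:(1,1)->(1,2)
Step 3: p0:escaped | p1:(2,4)->(1,4)->EXIT | p2:escaped | p3:(1,2)->(1,3) | p4:(1,2)->(1,3)

ESCAPED ESCAPED ESCAPED (1,3) (1,3)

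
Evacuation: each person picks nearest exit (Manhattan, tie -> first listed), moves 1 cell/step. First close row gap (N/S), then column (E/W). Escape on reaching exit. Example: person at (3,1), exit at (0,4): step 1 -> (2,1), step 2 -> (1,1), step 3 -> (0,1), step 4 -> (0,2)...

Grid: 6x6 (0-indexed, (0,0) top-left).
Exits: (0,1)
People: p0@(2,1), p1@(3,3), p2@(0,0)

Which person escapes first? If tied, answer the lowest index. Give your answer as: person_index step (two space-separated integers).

Answer: 2 1

Derivation:
Step 1: p0:(2,1)->(1,1) | p1:(3,3)->(2,3) | p2:(0,0)->(0,1)->EXIT
Step 2: p0:(1,1)->(0,1)->EXIT | p1:(2,3)->(1,3) | p2:escaped
Step 3: p0:escaped | p1:(1,3)->(0,3) | p2:escaped
Step 4: p0:escaped | p1:(0,3)->(0,2) | p2:escaped
Step 5: p0:escaped | p1:(0,2)->(0,1)->EXIT | p2:escaped
Exit steps: [2, 5, 1]
First to escape: p2 at step 1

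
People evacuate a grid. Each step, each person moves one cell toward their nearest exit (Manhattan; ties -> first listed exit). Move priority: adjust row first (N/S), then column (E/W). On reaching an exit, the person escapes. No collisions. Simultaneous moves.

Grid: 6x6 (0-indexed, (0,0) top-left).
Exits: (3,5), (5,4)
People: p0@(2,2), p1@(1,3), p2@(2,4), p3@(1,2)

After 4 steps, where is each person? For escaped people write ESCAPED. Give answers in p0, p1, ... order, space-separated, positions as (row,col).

Step 1: p0:(2,2)->(3,2) | p1:(1,3)->(2,3) | p2:(2,4)->(3,4) | p3:(1,2)->(2,2)
Step 2: p0:(3,2)->(3,3) | p1:(2,3)->(3,3) | p2:(3,4)->(3,5)->EXIT | p3:(2,2)->(3,2)
Step 3: p0:(3,3)->(3,4) | p1:(3,3)->(3,4) | p2:escaped | p3:(3,2)->(3,3)
Step 4: p0:(3,4)->(3,5)->EXIT | p1:(3,4)->(3,5)->EXIT | p2:escaped | p3:(3,3)->(3,4)

ESCAPED ESCAPED ESCAPED (3,4)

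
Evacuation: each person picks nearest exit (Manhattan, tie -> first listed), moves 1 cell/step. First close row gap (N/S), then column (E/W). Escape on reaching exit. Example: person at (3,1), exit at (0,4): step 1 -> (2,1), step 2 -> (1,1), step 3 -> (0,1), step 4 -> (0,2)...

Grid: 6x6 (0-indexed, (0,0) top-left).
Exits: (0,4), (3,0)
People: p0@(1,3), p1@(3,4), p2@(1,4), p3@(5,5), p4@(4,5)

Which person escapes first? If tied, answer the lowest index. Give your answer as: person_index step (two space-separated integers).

Step 1: p0:(1,3)->(0,3) | p1:(3,4)->(2,4) | p2:(1,4)->(0,4)->EXIT | p3:(5,5)->(4,5) | p4:(4,5)->(3,5)
Step 2: p0:(0,3)->(0,4)->EXIT | p1:(2,4)->(1,4) | p2:escaped | p3:(4,5)->(3,5) | p4:(3,5)->(2,5)
Step 3: p0:escaped | p1:(1,4)->(0,4)->EXIT | p2:escaped | p3:(3,5)->(2,5) | p4:(2,5)->(1,5)
Step 4: p0:escaped | p1:escaped | p2:escaped | p3:(2,5)->(1,5) | p4:(1,5)->(0,5)
Step 5: p0:escaped | p1:escaped | p2:escaped | p3:(1,5)->(0,5) | p4:(0,5)->(0,4)->EXIT
Step 6: p0:escaped | p1:escaped | p2:escaped | p3:(0,5)->(0,4)->EXIT | p4:escaped
Exit steps: [2, 3, 1, 6, 5]
First to escape: p2 at step 1

Answer: 2 1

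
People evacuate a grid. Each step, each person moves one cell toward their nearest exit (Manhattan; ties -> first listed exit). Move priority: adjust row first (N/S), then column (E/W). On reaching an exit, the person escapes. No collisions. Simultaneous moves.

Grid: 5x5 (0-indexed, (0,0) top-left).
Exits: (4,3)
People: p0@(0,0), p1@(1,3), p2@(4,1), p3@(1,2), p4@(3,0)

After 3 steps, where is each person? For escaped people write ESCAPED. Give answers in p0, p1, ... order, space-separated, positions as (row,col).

Step 1: p0:(0,0)->(1,0) | p1:(1,3)->(2,3) | p2:(4,1)->(4,2) | p3:(1,2)->(2,2) | p4:(3,0)->(4,0)
Step 2: p0:(1,0)->(2,0) | p1:(2,3)->(3,3) | p2:(4,2)->(4,3)->EXIT | p3:(2,2)->(3,2) | p4:(4,0)->(4,1)
Step 3: p0:(2,0)->(3,0) | p1:(3,3)->(4,3)->EXIT | p2:escaped | p3:(3,2)->(4,2) | p4:(4,1)->(4,2)

(3,0) ESCAPED ESCAPED (4,2) (4,2)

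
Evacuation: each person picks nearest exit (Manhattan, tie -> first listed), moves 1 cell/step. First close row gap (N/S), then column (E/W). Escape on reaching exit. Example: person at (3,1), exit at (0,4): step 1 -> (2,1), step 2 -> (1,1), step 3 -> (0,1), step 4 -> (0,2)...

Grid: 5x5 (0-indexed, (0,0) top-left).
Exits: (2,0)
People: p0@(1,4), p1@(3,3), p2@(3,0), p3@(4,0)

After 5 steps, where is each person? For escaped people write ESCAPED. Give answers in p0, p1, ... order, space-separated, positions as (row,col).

Step 1: p0:(1,4)->(2,4) | p1:(3,3)->(2,3) | p2:(3,0)->(2,0)->EXIT | p3:(4,0)->(3,0)
Step 2: p0:(2,4)->(2,3) | p1:(2,3)->(2,2) | p2:escaped | p3:(3,0)->(2,0)->EXIT
Step 3: p0:(2,3)->(2,2) | p1:(2,2)->(2,1) | p2:escaped | p3:escaped
Step 4: p0:(2,2)->(2,1) | p1:(2,1)->(2,0)->EXIT | p2:escaped | p3:escaped
Step 5: p0:(2,1)->(2,0)->EXIT | p1:escaped | p2:escaped | p3:escaped

ESCAPED ESCAPED ESCAPED ESCAPED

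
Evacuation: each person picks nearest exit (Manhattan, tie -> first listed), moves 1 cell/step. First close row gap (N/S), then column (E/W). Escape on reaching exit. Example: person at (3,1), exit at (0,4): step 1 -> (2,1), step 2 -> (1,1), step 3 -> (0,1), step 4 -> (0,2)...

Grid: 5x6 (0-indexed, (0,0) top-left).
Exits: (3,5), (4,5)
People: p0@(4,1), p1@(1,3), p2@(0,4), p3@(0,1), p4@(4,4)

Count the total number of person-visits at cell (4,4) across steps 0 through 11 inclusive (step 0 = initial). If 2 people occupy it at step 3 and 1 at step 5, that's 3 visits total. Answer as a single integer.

Answer: 2

Derivation:
Step 0: p0@(4,1) p1@(1,3) p2@(0,4) p3@(0,1) p4@(4,4) -> at (4,4): 1 [p4], cum=1
Step 1: p0@(4,2) p1@(2,3) p2@(1,4) p3@(1,1) p4@ESC -> at (4,4): 0 [-], cum=1
Step 2: p0@(4,3) p1@(3,3) p2@(2,4) p3@(2,1) p4@ESC -> at (4,4): 0 [-], cum=1
Step 3: p0@(4,4) p1@(3,4) p2@(3,4) p3@(3,1) p4@ESC -> at (4,4): 1 [p0], cum=2
Step 4: p0@ESC p1@ESC p2@ESC p3@(3,2) p4@ESC -> at (4,4): 0 [-], cum=2
Step 5: p0@ESC p1@ESC p2@ESC p3@(3,3) p4@ESC -> at (4,4): 0 [-], cum=2
Step 6: p0@ESC p1@ESC p2@ESC p3@(3,4) p4@ESC -> at (4,4): 0 [-], cum=2
Step 7: p0@ESC p1@ESC p2@ESC p3@ESC p4@ESC -> at (4,4): 0 [-], cum=2
Total visits = 2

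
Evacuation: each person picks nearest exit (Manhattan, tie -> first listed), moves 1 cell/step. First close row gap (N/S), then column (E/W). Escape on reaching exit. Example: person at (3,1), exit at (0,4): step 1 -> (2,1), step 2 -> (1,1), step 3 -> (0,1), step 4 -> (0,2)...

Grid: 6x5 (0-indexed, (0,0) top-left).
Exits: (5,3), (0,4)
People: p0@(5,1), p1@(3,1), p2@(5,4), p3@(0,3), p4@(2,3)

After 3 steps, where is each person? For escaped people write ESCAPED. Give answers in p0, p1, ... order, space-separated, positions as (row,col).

Step 1: p0:(5,1)->(5,2) | p1:(3,1)->(4,1) | p2:(5,4)->(5,3)->EXIT | p3:(0,3)->(0,4)->EXIT | p4:(2,3)->(3,3)
Step 2: p0:(5,2)->(5,3)->EXIT | p1:(4,1)->(5,1) | p2:escaped | p3:escaped | p4:(3,3)->(4,3)
Step 3: p0:escaped | p1:(5,1)->(5,2) | p2:escaped | p3:escaped | p4:(4,3)->(5,3)->EXIT

ESCAPED (5,2) ESCAPED ESCAPED ESCAPED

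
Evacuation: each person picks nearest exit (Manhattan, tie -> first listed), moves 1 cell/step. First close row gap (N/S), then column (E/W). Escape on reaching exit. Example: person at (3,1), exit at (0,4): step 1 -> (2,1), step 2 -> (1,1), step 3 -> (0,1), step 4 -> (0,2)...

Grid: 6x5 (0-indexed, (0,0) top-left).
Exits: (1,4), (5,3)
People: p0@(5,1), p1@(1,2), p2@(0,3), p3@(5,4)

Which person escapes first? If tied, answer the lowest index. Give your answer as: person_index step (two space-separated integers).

Step 1: p0:(5,1)->(5,2) | p1:(1,2)->(1,3) | p2:(0,3)->(1,3) | p3:(5,4)->(5,3)->EXIT
Step 2: p0:(5,2)->(5,3)->EXIT | p1:(1,3)->(1,4)->EXIT | p2:(1,3)->(1,4)->EXIT | p3:escaped
Exit steps: [2, 2, 2, 1]
First to escape: p3 at step 1

Answer: 3 1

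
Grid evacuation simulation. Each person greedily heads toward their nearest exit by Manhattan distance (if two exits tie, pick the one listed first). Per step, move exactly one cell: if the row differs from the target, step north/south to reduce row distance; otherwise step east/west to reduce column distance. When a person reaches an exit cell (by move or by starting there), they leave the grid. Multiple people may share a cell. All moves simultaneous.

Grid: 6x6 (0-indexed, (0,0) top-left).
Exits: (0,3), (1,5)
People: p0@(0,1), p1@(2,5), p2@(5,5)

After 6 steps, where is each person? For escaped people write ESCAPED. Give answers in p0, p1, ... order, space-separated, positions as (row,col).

Step 1: p0:(0,1)->(0,2) | p1:(2,5)->(1,5)->EXIT | p2:(5,5)->(4,5)
Step 2: p0:(0,2)->(0,3)->EXIT | p1:escaped | p2:(4,5)->(3,5)
Step 3: p0:escaped | p1:escaped | p2:(3,5)->(2,5)
Step 4: p0:escaped | p1:escaped | p2:(2,5)->(1,5)->EXIT

ESCAPED ESCAPED ESCAPED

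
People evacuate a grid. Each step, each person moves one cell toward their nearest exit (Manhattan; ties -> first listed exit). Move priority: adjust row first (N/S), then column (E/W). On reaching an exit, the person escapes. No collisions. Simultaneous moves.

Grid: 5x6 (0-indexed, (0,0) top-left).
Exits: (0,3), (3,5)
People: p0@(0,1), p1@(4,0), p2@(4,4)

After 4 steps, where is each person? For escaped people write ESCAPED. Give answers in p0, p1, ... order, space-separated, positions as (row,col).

Step 1: p0:(0,1)->(0,2) | p1:(4,0)->(3,0) | p2:(4,4)->(3,4)
Step 2: p0:(0,2)->(0,3)->EXIT | p1:(3,0)->(3,1) | p2:(3,4)->(3,5)->EXIT
Step 3: p0:escaped | p1:(3,1)->(3,2) | p2:escaped
Step 4: p0:escaped | p1:(3,2)->(3,3) | p2:escaped

ESCAPED (3,3) ESCAPED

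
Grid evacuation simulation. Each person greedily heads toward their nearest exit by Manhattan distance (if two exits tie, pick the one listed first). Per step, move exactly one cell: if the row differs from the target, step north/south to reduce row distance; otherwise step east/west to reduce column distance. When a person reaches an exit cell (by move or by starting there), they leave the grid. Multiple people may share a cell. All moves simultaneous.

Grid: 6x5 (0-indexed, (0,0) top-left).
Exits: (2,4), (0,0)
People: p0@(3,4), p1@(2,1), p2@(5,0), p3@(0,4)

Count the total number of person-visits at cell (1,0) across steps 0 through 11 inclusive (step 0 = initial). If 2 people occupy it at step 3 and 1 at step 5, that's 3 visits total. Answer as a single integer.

Step 0: p0@(3,4) p1@(2,1) p2@(5,0) p3@(0,4) -> at (1,0): 0 [-], cum=0
Step 1: p0@ESC p1@(2,2) p2@(4,0) p3@(1,4) -> at (1,0): 0 [-], cum=0
Step 2: p0@ESC p1@(2,3) p2@(3,0) p3@ESC -> at (1,0): 0 [-], cum=0
Step 3: p0@ESC p1@ESC p2@(2,0) p3@ESC -> at (1,0): 0 [-], cum=0
Step 4: p0@ESC p1@ESC p2@(1,0) p3@ESC -> at (1,0): 1 [p2], cum=1
Step 5: p0@ESC p1@ESC p2@ESC p3@ESC -> at (1,0): 0 [-], cum=1
Total visits = 1

Answer: 1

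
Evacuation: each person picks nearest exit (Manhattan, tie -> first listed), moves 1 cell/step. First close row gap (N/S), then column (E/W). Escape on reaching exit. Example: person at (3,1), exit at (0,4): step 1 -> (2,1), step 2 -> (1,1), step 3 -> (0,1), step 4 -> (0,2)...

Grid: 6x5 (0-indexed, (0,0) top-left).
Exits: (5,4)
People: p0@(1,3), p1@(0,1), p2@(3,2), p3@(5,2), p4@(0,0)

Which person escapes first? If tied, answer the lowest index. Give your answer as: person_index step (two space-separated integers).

Answer: 3 2

Derivation:
Step 1: p0:(1,3)->(2,3) | p1:(0,1)->(1,1) | p2:(3,2)->(4,2) | p3:(5,2)->(5,3) | p4:(0,0)->(1,0)
Step 2: p0:(2,3)->(3,3) | p1:(1,1)->(2,1) | p2:(4,2)->(5,2) | p3:(5,3)->(5,4)->EXIT | p4:(1,0)->(2,0)
Step 3: p0:(3,3)->(4,3) | p1:(2,1)->(3,1) | p2:(5,2)->(5,3) | p3:escaped | p4:(2,0)->(3,0)
Step 4: p0:(4,3)->(5,3) | p1:(3,1)->(4,1) | p2:(5,3)->(5,4)->EXIT | p3:escaped | p4:(3,0)->(4,0)
Step 5: p0:(5,3)->(5,4)->EXIT | p1:(4,1)->(5,1) | p2:escaped | p3:escaped | p4:(4,0)->(5,0)
Step 6: p0:escaped | p1:(5,1)->(5,2) | p2:escaped | p3:escaped | p4:(5,0)->(5,1)
Step 7: p0:escaped | p1:(5,2)->(5,3) | p2:escaped | p3:escaped | p4:(5,1)->(5,2)
Step 8: p0:escaped | p1:(5,3)->(5,4)->EXIT | p2:escaped | p3:escaped | p4:(5,2)->(5,3)
Step 9: p0:escaped | p1:escaped | p2:escaped | p3:escaped | p4:(5,3)->(5,4)->EXIT
Exit steps: [5, 8, 4, 2, 9]
First to escape: p3 at step 2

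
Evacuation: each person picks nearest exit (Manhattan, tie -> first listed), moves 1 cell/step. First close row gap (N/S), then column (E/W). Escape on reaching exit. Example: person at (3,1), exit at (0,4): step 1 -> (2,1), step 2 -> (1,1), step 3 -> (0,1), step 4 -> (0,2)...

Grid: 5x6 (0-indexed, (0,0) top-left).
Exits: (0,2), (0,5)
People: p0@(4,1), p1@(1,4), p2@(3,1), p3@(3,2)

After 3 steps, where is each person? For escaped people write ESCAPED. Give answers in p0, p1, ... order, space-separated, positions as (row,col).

Step 1: p0:(4,1)->(3,1) | p1:(1,4)->(0,4) | p2:(3,1)->(2,1) | p3:(3,2)->(2,2)
Step 2: p0:(3,1)->(2,1) | p1:(0,4)->(0,5)->EXIT | p2:(2,1)->(1,1) | p3:(2,2)->(1,2)
Step 3: p0:(2,1)->(1,1) | p1:escaped | p2:(1,1)->(0,1) | p3:(1,2)->(0,2)->EXIT

(1,1) ESCAPED (0,1) ESCAPED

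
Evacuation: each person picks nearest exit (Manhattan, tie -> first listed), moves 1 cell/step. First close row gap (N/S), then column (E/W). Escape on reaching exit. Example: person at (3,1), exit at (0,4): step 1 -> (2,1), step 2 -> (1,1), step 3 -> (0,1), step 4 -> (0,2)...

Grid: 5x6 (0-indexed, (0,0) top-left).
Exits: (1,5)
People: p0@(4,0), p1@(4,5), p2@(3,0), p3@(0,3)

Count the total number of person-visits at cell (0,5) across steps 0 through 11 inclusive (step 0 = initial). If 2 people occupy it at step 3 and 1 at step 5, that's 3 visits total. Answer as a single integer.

Answer: 0

Derivation:
Step 0: p0@(4,0) p1@(4,5) p2@(3,0) p3@(0,3) -> at (0,5): 0 [-], cum=0
Step 1: p0@(3,0) p1@(3,5) p2@(2,0) p3@(1,3) -> at (0,5): 0 [-], cum=0
Step 2: p0@(2,0) p1@(2,5) p2@(1,0) p3@(1,4) -> at (0,5): 0 [-], cum=0
Step 3: p0@(1,0) p1@ESC p2@(1,1) p3@ESC -> at (0,5): 0 [-], cum=0
Step 4: p0@(1,1) p1@ESC p2@(1,2) p3@ESC -> at (0,5): 0 [-], cum=0
Step 5: p0@(1,2) p1@ESC p2@(1,3) p3@ESC -> at (0,5): 0 [-], cum=0
Step 6: p0@(1,3) p1@ESC p2@(1,4) p3@ESC -> at (0,5): 0 [-], cum=0
Step 7: p0@(1,4) p1@ESC p2@ESC p3@ESC -> at (0,5): 0 [-], cum=0
Step 8: p0@ESC p1@ESC p2@ESC p3@ESC -> at (0,5): 0 [-], cum=0
Total visits = 0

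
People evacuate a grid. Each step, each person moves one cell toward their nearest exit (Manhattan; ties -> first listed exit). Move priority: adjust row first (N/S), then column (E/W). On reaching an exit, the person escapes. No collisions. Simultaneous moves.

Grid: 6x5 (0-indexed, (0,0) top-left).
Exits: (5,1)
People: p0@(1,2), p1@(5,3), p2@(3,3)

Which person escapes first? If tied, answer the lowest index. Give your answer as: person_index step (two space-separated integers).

Answer: 1 2

Derivation:
Step 1: p0:(1,2)->(2,2) | p1:(5,3)->(5,2) | p2:(3,3)->(4,3)
Step 2: p0:(2,2)->(3,2) | p1:(5,2)->(5,1)->EXIT | p2:(4,3)->(5,3)
Step 3: p0:(3,2)->(4,2) | p1:escaped | p2:(5,3)->(5,2)
Step 4: p0:(4,2)->(5,2) | p1:escaped | p2:(5,2)->(5,1)->EXIT
Step 5: p0:(5,2)->(5,1)->EXIT | p1:escaped | p2:escaped
Exit steps: [5, 2, 4]
First to escape: p1 at step 2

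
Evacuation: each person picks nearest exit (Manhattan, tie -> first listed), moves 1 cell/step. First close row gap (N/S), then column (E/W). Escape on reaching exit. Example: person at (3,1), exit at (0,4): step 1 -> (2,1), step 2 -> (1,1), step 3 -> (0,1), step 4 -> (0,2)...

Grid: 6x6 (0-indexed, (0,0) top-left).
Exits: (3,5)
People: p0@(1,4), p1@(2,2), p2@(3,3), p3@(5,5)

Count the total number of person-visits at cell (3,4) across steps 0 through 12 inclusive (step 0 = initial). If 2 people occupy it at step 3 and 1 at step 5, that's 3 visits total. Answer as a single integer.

Step 0: p0@(1,4) p1@(2,2) p2@(3,3) p3@(5,5) -> at (3,4): 0 [-], cum=0
Step 1: p0@(2,4) p1@(3,2) p2@(3,4) p3@(4,5) -> at (3,4): 1 [p2], cum=1
Step 2: p0@(3,4) p1@(3,3) p2@ESC p3@ESC -> at (3,4): 1 [p0], cum=2
Step 3: p0@ESC p1@(3,4) p2@ESC p3@ESC -> at (3,4): 1 [p1], cum=3
Step 4: p0@ESC p1@ESC p2@ESC p3@ESC -> at (3,4): 0 [-], cum=3
Total visits = 3

Answer: 3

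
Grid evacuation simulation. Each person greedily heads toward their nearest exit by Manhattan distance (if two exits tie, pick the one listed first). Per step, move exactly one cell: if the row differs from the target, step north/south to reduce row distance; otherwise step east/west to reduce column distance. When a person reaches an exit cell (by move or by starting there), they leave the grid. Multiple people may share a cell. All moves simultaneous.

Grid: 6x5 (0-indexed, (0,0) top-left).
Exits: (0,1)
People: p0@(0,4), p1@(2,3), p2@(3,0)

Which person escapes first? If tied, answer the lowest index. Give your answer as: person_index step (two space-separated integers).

Step 1: p0:(0,4)->(0,3) | p1:(2,3)->(1,3) | p2:(3,0)->(2,0)
Step 2: p0:(0,3)->(0,2) | p1:(1,3)->(0,3) | p2:(2,0)->(1,0)
Step 3: p0:(0,2)->(0,1)->EXIT | p1:(0,3)->(0,2) | p2:(1,0)->(0,0)
Step 4: p0:escaped | p1:(0,2)->(0,1)->EXIT | p2:(0,0)->(0,1)->EXIT
Exit steps: [3, 4, 4]
First to escape: p0 at step 3

Answer: 0 3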